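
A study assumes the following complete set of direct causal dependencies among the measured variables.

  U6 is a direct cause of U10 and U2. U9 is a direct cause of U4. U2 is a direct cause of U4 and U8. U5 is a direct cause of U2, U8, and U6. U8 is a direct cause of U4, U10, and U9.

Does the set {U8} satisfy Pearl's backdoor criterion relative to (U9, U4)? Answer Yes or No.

Backdoor paths from U9 to U4 (paths whose first edge points into U9):
  P1: U9 <- U8 <- U5 -> U6 -> U2 -> U4
  P2: U9 <- U8 <- U5 -> U2 -> U4
  P3: U9 <- U8 <- U2 -> U4
  P4: U9 <- U8 -> U10 <- U6 <- U5 -> U2 -> U4
  P5: U9 <- U8 -> U10 <- U6 -> U2 -> U4
  P6: U9 <- U8 -> U4
Condition 1 (no descendant of U9 in the set): holds — descendants of U9 are {U4}; none are in {U8}.
Condition 2 (every backdoor path blocked by {U8}):
  P1: blocked at chain node U8 ∈ conditioning set.
  P2: blocked at chain node U8 ∈ conditioning set.
  P3: blocked at chain node U8 ∈ conditioning set.
  P4: blocked at fork node U8 ∈ conditioning set.
  P5: blocked at fork node U8 ∈ conditioning set.
  P6: blocked at fork node U8 ∈ conditioning set.
{U8} satisfies the backdoor criterion.

Yes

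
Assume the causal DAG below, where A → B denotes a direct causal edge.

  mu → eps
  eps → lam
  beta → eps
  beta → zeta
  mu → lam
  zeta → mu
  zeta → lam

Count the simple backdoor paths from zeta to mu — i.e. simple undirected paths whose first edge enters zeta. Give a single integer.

A backdoor path from zeta to mu is any simple undirected path whose first edge points into zeta (i.e. leaves zeta via a parent).
Parents of zeta: {beta}.
Enumerating:
  P1: zeta <- beta -> eps <- mu
  P2: zeta <- beta -> eps -> lam <- mu
That exhausts the simple backdoor paths. Count: 2.

2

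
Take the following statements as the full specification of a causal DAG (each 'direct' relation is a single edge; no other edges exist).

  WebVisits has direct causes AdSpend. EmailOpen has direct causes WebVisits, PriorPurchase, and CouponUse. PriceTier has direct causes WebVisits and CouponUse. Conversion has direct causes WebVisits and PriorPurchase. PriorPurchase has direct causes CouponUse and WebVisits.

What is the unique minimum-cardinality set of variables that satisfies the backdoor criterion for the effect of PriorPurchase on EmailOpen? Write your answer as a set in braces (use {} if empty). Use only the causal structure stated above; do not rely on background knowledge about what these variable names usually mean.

{CouponUse, WebVisits}

Variables eligible for adjustment (non-descendants of PriorPurchase, excluding PriorPurchase and EmailOpen): {AdSpend, CouponUse, PriceTier, WebVisits}.
Backdoor paths from PriorPurchase to EmailOpen:
  P1: PriorPurchase <- WebVisits -> PriceTier <- CouponUse -> EmailOpen
  P2: PriorPurchase <- WebVisits -> EmailOpen
  P3: PriorPurchase <- CouponUse -> PriceTier <- WebVisits -> EmailOpen
  P4: PriorPurchase <- CouponUse -> EmailOpen
The empty set is not sufficient: P2 (PriorPurchase <- WebVisits -> EmailOpen) has no collider blocking it and no conditioned non-collider, so it is open.
Try {CouponUse, WebVisits}:
  P1: blocked at fork node WebVisits ∈ conditioning set.
  P2: blocked at fork node WebVisits ∈ conditioning set.
  P3: blocked at fork node CouponUse ∈ conditioning set.
  P4: blocked at fork node CouponUse ∈ conditioning set.
{CouponUse, WebVisits} contains no descendant of PriorPurchase and blocks every backdoor path.
Every element of {CouponUse, WebVisits} is needed (dropping CouponUse leaves P4 open; dropping WebVisits leaves P2 open), so no proper subset is valid.
Among all size-2 subsets of the eligible variables, only {CouponUse, WebVisits} blocks every backdoor path, so it is the unique smallest valid adjustment set.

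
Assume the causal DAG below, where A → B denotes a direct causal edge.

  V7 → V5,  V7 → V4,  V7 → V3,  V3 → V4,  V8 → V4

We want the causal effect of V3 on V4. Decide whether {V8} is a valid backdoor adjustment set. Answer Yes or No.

Backdoor paths from V3 to V4 (paths whose first edge points into V3):
  P1: V3 <- V7 -> V4
Condition 1 (no descendant of V3 in the set): holds — descendants of V3 are {V4}; none are in {V8}.
Condition 2 (every backdoor path blocked by {V8}):
  P1: open — no interior node is in the conditioning set.
{V8} does not satisfy the backdoor criterion.

No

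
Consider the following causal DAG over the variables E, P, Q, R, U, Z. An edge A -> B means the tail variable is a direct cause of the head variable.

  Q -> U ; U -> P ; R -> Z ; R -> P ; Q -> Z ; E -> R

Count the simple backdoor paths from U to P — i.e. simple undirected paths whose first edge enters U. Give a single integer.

A backdoor path from U to P is any simple undirected path whose first edge points into U (i.e. leaves U via a parent).
Parents of U: {Q}.
Enumerating:
  P1: U <- Q -> Z <- R -> P
That exhausts the simple backdoor paths. Count: 1.

1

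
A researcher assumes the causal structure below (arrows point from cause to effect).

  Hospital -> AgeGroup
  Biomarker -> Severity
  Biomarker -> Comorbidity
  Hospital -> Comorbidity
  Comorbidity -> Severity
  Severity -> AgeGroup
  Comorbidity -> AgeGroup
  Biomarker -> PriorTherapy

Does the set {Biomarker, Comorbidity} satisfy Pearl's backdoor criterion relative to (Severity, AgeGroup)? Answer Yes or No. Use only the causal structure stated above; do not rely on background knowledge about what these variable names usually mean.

Backdoor paths from Severity to AgeGroup (paths whose first edge points into Severity):
  P1: Severity <- Biomarker -> Comorbidity <- Hospital -> AgeGroup
  P2: Severity <- Biomarker -> Comorbidity -> AgeGroup
  P3: Severity <- Comorbidity <- Hospital -> AgeGroup
  P4: Severity <- Comorbidity -> AgeGroup
Condition 1 (no descendant of Severity in the set): holds — descendants of Severity are {AgeGroup}; none are in {Biomarker, Comorbidity}.
Condition 2 (every backdoor path blocked by {Biomarker, Comorbidity}):
  P1: blocked at fork node Biomarker ∈ conditioning set.
  P2: blocked at fork node Biomarker ∈ conditioning set.
  P3: blocked at chain node Comorbidity ∈ conditioning set.
  P4: blocked at fork node Comorbidity ∈ conditioning set.
{Biomarker, Comorbidity} satisfies the backdoor criterion.

Yes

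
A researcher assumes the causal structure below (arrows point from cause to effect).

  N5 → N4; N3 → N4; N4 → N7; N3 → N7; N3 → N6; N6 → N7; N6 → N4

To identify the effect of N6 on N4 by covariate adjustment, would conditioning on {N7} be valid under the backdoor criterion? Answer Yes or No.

Backdoor paths from N6 to N4 (paths whose first edge points into N6):
  P1: N6 <- N3 -> N4
  P2: N6 <- N3 -> N7 <- N4
Condition 1 (no descendant of N6 in the set): FAILS — N7 is a descendant of N6.
Condition 2 (every backdoor path blocked by {N7}):
  P1: open — no interior node is in the conditioning set.
  P2: open — collider(s) N7 are conditioned on (or have a conditioned descendant) and no non-collider on the path is in the set.
{N7} does not satisfy the backdoor criterion.

No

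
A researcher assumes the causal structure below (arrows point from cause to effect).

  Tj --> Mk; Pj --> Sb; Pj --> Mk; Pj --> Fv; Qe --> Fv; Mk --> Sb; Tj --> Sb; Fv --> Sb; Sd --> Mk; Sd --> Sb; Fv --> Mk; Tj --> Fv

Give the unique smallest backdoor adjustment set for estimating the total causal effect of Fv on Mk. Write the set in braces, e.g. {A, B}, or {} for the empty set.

{Pj, Tj}

Variables eligible for adjustment (non-descendants of Fv, excluding Fv and Mk): {Pj, Qe, Sd, Tj}.
Backdoor paths from Fv to Mk:
  P1: Fv <- Pj -> Mk
  P2: Fv <- Pj -> Sb <- Sd -> Mk
  P3: Fv <- Pj -> Sb <- Tj -> Mk
  P4: Fv <- Pj -> Sb <- Mk
  P5: Fv <- Tj -> Mk
  P6: Fv <- Tj -> Sb <- Pj -> Mk
  P7: Fv <- Tj -> Sb <- Sd -> Mk
  P8: Fv <- Tj -> Sb <- Mk
The empty set is not sufficient: P1 (Fv <- Pj -> Mk) has no collider blocking it and no conditioned non-collider, so it is open.
Try {Pj, Tj}:
  P1: blocked at fork node Pj ∈ conditioning set.
  P2: blocked at fork node Pj ∈ conditioning set.
  P3: blocked at fork node Pj ∈ conditioning set.
  P4: blocked at fork node Pj ∈ conditioning set.
  P5: blocked at fork node Tj ∈ conditioning set.
  P6: blocked at fork node Tj ∈ conditioning set.
  P7: blocked at fork node Tj ∈ conditioning set.
  P8: blocked at fork node Tj ∈ conditioning set.
{Pj, Tj} contains no descendant of Fv and blocks every backdoor path.
Every element of {Pj, Tj} is needed (dropping Pj leaves P1 open; dropping Tj leaves P5 open), so no proper subset is valid.
Among all size-2 subsets of the eligible variables, only {Pj, Tj} blocks every backdoor path, so it is the unique smallest valid adjustment set.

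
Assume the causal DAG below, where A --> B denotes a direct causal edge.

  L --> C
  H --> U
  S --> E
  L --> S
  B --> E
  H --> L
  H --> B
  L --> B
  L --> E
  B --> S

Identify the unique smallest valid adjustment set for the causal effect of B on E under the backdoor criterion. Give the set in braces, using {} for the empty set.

Variables eligible for adjustment (non-descendants of B, excluding B and E): {C, H, L, U}.
Backdoor paths from B to E:
  P1: B <- H -> L -> S -> E
  P2: B <- H -> L -> E
  P3: B <- L -> S -> E
  P4: B <- L -> E
The empty set is not sufficient: P1 (B <- H -> L -> S -> E) has no collider blocking it and no conditioned non-collider, so it is open.
Try {L}:
  P1: blocked at chain node L ∈ conditioning set.
  P2: blocked at chain node L ∈ conditioning set.
  P3: blocked at fork node L ∈ conditioning set.
  P4: blocked at fork node L ∈ conditioning set.
{L} contains no descendant of B and blocks every backdoor path.
No other singleton works — e.g. {H} leaves P3 open — so {L} is the unique smallest valid adjustment set.

{L}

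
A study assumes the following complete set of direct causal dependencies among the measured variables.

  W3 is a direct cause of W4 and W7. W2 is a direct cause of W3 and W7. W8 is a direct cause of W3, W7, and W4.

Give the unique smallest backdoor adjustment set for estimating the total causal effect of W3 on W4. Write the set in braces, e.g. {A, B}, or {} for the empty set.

Variables eligible for adjustment (non-descendants of W3, excluding W3 and W4): {W2, W8}.
Backdoor paths from W3 to W4:
  P1: W3 <- W8 -> W4
  P2: W3 <- W2 -> W7 <- W8 -> W4
The empty set is not sufficient: P1 (W3 <- W8 -> W4) has no collider blocking it and no conditioned non-collider, so it is open.
Try {W8}:
  P1: blocked at fork node W8 ∈ conditioning set.
  P2: blocked at collider W7 (neither it nor any descendant is in the conditioning set).
{W8} contains no descendant of W3 and blocks every backdoor path.
No other singleton works — e.g. {W2} leaves P1 open — so {W8} is the unique smallest valid adjustment set.

{W8}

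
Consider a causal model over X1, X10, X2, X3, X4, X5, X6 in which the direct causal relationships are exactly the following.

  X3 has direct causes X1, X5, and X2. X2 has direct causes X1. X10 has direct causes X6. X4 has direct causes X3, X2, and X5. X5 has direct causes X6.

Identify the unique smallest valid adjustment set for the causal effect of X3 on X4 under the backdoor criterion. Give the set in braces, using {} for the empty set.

{X2, X5}

Variables eligible for adjustment (non-descendants of X3, excluding X3 and X4): {X1, X10, X2, X5, X6}.
Backdoor paths from X3 to X4:
  P1: X3 <- X5 -> X4
  P2: X3 <- X1 -> X2 -> X4
  P3: X3 <- X2 -> X4
The empty set is not sufficient: P1 (X3 <- X5 -> X4) has no collider blocking it and no conditioned non-collider, so it is open.
Try {X2, X5}:
  P1: blocked at fork node X5 ∈ conditioning set.
  P2: blocked at chain node X2 ∈ conditioning set.
  P3: blocked at fork node X2 ∈ conditioning set.
{X2, X5} contains no descendant of X3 and blocks every backdoor path.
Every element of {X2, X5} is needed (dropping X2 leaves P2 open; dropping X5 leaves P1 open), so no proper subset is valid.
Among all size-2 subsets of the eligible variables, only {X2, X5} blocks every backdoor path, so it is the unique smallest valid adjustment set.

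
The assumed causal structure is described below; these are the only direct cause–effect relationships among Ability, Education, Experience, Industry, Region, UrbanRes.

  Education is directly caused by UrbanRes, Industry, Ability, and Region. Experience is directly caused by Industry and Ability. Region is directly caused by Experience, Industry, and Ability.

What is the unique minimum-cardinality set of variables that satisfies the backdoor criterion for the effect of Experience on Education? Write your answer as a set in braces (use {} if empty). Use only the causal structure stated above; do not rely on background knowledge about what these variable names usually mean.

{Ability, Industry}

Variables eligible for adjustment (non-descendants of Experience, excluding Experience and Education): {Ability, Industry, UrbanRes}.
Backdoor paths from Experience to Education:
  P1: Experience <- Ability -> Region <- Industry -> Education
  P2: Experience <- Ability -> Region -> Education
  P3: Experience <- Ability -> Education
  P4: Experience <- Industry -> Region <- Ability -> Education
  P5: Experience <- Industry -> Region -> Education
  P6: Experience <- Industry -> Education
The empty set is not sufficient: P2 (Experience <- Ability -> Region -> Education) has no collider blocking it and no conditioned non-collider, so it is open.
Try {Ability, Industry}:
  P1: blocked at fork node Ability ∈ conditioning set.
  P2: blocked at fork node Ability ∈ conditioning set.
  P3: blocked at fork node Ability ∈ conditioning set.
  P4: blocked at fork node Industry ∈ conditioning set.
  P5: blocked at fork node Industry ∈ conditioning set.
  P6: blocked at fork node Industry ∈ conditioning set.
{Ability, Industry} contains no descendant of Experience and blocks every backdoor path.
Every element of {Ability, Industry} is needed (dropping Ability leaves P2 open; dropping Industry leaves P5 open), so no proper subset is valid.
Among all size-2 subsets of the eligible variables, only {Ability, Industry} blocks every backdoor path, so it is the unique smallest valid adjustment set.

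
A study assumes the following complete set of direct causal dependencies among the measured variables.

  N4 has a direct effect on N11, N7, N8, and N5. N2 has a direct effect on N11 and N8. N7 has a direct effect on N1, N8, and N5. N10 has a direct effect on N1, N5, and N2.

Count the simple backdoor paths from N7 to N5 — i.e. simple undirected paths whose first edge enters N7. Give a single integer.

A backdoor path from N7 to N5 is any simple undirected path whose first edge points into N7 (i.e. leaves N7 via a parent).
Parents of N7: {N4}.
Enumerating:
  P1: N7 <- N4 -> N11 <- N2 <- N10 -> N5
  P2: N7 <- N4 -> N5
  P3: N7 <- N4 -> N8 <- N2 <- N10 -> N5
That exhausts the simple backdoor paths. Count: 3.

3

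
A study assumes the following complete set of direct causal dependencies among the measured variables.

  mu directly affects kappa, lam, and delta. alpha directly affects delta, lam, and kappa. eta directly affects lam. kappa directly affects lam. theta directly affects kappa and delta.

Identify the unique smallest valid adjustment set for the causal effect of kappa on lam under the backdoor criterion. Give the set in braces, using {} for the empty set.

Variables eligible for adjustment (non-descendants of kappa, excluding kappa and lam): {alpha, delta, eta, mu, theta}.
Backdoor paths from kappa to lam:
  P1: kappa <- alpha -> delta <- mu -> lam
  P2: kappa <- alpha -> lam
  P3: kappa <- mu -> delta <- alpha -> lam
  P4: kappa <- mu -> lam
  P5: kappa <- theta -> delta <- alpha -> lam
  P6: kappa <- theta -> delta <- mu -> lam
The empty set is not sufficient: P2 (kappa <- alpha -> lam) has no collider blocking it and no conditioned non-collider, so it is open.
Try {alpha, mu}:
  P1: blocked at fork node alpha ∈ conditioning set.
  P2: blocked at fork node alpha ∈ conditioning set.
  P3: blocked at fork node mu ∈ conditioning set.
  P4: blocked at fork node mu ∈ conditioning set.
  P5: blocked at collider delta (neither it nor any descendant is in the conditioning set).
  P6: blocked at collider delta (neither it nor any descendant is in the conditioning set).
{alpha, mu} contains no descendant of kappa and blocks every backdoor path.
Every element of {alpha, mu} is needed (dropping alpha leaves P2 open; dropping mu leaves P4 open), so no proper subset is valid.
Among all size-2 subsets of the eligible variables, only {alpha, mu} blocks every backdoor path, so it is the unique smallest valid adjustment set.

{alpha, mu}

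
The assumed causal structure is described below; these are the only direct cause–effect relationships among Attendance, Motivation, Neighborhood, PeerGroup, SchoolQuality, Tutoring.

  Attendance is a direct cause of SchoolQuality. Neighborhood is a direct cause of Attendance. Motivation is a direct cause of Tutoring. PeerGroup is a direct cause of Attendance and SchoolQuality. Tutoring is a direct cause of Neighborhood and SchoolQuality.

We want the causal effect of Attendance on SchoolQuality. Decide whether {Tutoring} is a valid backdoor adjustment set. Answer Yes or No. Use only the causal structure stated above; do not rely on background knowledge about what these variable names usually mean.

No

Backdoor paths from Attendance to SchoolQuality (paths whose first edge points into Attendance):
  P1: Attendance <- Neighborhood <- Tutoring -> SchoolQuality
  P2: Attendance <- PeerGroup -> SchoolQuality
Condition 1 (no descendant of Attendance in the set): holds — descendants of Attendance are {SchoolQuality}; none are in {Tutoring}.
Condition 2 (every backdoor path blocked by {Tutoring}):
  P1: blocked at fork node Tutoring ∈ conditioning set.
  P2: open — no interior node is in the conditioning set.
{Tutoring} does not satisfy the backdoor criterion.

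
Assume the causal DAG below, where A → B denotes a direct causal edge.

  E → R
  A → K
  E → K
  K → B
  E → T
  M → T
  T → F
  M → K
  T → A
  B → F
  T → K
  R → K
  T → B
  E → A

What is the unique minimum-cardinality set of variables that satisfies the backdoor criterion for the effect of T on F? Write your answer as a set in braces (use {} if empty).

{E, M}

Variables eligible for adjustment (non-descendants of T, excluding T and F): {E, M, R}.
Backdoor paths from T to F:
  P1: T <- M -> K -> B -> F
  P2: T <- E -> A -> K -> B -> F
  P3: T <- E -> R -> K -> B -> F
  P4: T <- E -> K -> B -> F
The empty set is not sufficient: P1 (T <- M -> K -> B -> F) has no collider blocking it and no conditioned non-collider, so it is open.
Try {E, M}:
  P1: blocked at fork node M ∈ conditioning set.
  P2: blocked at fork node E ∈ conditioning set.
  P3: blocked at fork node E ∈ conditioning set.
  P4: blocked at fork node E ∈ conditioning set.
{E, M} contains no descendant of T and blocks every backdoor path.
Every element of {E, M} is needed (dropping E leaves P2 open; dropping M leaves P1 open), so no proper subset is valid.
Among all size-2 subsets of the eligible variables, only {E, M} blocks every backdoor path, so it is the unique smallest valid adjustment set.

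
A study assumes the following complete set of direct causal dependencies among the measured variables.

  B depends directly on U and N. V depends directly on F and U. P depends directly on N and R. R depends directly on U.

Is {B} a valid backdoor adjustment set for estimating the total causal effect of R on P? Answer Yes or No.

Backdoor paths from R to P (paths whose first edge points into R):
  P1: R <- U -> B <- N -> P
Condition 1 (no descendant of R in the set): holds — descendants of R are {P}; none are in {B}.
Condition 2 (every backdoor path blocked by {B}):
  P1: open — collider(s) B are conditioned on (or have a conditioned descendant) and no non-collider on the path is in the set.
{B} does not satisfy the backdoor criterion.

No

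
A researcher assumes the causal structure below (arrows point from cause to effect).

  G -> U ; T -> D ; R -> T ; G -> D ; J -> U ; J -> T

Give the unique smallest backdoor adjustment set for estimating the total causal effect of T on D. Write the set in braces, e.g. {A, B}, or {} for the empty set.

{}

Variables eligible for adjustment (non-descendants of T, excluding T and D): {G, J, R, U}.
Backdoor paths from T to D:
  P1: T <- J -> U <- G -> D
Each backdoor path contains an unconditioned collider, so every path is already blocked with the empty conditioning set:
  P1: blocked at collider U (neither it nor any descendant is in the conditioning set).
The empty set is therefore the unique smallest valid set.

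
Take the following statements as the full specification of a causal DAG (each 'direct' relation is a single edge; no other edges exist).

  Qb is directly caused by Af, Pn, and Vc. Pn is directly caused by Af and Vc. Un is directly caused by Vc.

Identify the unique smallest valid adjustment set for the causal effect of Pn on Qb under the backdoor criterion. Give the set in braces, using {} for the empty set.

{Af, Vc}

Variables eligible for adjustment (non-descendants of Pn, excluding Pn and Qb): {Af, Un, Vc}.
Backdoor paths from Pn to Qb:
  P1: Pn <- Vc -> Qb
  P2: Pn <- Af -> Qb
The empty set is not sufficient: P1 (Pn <- Vc -> Qb) has no collider blocking it and no conditioned non-collider, so it is open.
Try {Af, Vc}:
  P1: blocked at fork node Vc ∈ conditioning set.
  P2: blocked at fork node Af ∈ conditioning set.
{Af, Vc} contains no descendant of Pn and blocks every backdoor path.
Every element of {Af, Vc} is needed (dropping Af leaves P2 open; dropping Vc leaves P1 open), so no proper subset is valid.
Among all size-2 subsets of the eligible variables, only {Af, Vc} blocks every backdoor path, so it is the unique smallest valid adjustment set.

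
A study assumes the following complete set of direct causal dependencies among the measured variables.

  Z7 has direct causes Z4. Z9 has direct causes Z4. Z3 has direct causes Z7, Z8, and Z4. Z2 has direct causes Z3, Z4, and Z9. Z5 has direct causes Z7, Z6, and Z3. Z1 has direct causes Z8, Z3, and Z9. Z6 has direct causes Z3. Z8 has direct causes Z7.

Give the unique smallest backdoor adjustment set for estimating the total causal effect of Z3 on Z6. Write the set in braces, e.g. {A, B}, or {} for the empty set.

{}

Variables eligible for adjustment (non-descendants of Z3, excluding Z3 and Z6): {Z4, Z7, Z8, Z9}.
Backdoor paths from Z3 to Z6:
  P1: Z3 <- Z4 -> Z7 -> Z5 <- Z6
  P2: Z3 <- Z4 -> Z9 -> Z1 <- Z8 <- Z7 -> Z5 <- Z6
  P3: Z3 <- Z4 -> Z2 <- Z9 -> Z1 <- Z8 <- Z7 -> Z5 <- Z6
  P4: Z3 <- Z7 -> Z5 <- Z6
  P5: Z3 <- Z8 <- Z7 -> Z5 <- Z6
  P6: Z3 <- Z8 -> Z1 <- Z9 <- Z4 -> Z7 -> Z5 <- Z6
  P7: Z3 <- Z8 -> Z1 <- Z9 -> Z2 <- Z4 -> Z7 -> Z5 <- Z6
Each backdoor path contains an unconditioned collider, so every path is already blocked with the empty conditioning set:
  P1: blocked at collider Z5 (neither it nor any descendant is in the conditioning set).
  P2: blocked at collider Z1 (neither it nor any descendant is in the conditioning set).
  P3: blocked at collider Z2 (neither it nor any descendant is in the conditioning set).
  P4: blocked at collider Z5 (neither it nor any descendant is in the conditioning set).
  P5: blocked at collider Z5 (neither it nor any descendant is in the conditioning set).
  P6: blocked at collider Z1 (neither it nor any descendant is in the conditioning set).
  P7: blocked at collider Z1 (neither it nor any descendant is in the conditioning set).
The empty set is therefore the unique smallest valid set.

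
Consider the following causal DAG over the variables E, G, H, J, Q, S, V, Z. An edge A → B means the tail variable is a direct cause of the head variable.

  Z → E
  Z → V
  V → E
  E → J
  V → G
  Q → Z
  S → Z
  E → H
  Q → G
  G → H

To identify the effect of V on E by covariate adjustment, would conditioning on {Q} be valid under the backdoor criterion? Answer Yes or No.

No

Backdoor paths from V to E (paths whose first edge points into V):
  P1: V <- Z <- Q -> G -> H <- E
  P2: V <- Z -> E
Condition 1 (no descendant of V in the set): holds — descendants of V are {E, G, H, J}; none are in {Q}.
Condition 2 (every backdoor path blocked by {Q}):
  P1: blocked at fork node Q ∈ conditioning set.
  P2: open — no interior node is in the conditioning set.
{Q} does not satisfy the backdoor criterion.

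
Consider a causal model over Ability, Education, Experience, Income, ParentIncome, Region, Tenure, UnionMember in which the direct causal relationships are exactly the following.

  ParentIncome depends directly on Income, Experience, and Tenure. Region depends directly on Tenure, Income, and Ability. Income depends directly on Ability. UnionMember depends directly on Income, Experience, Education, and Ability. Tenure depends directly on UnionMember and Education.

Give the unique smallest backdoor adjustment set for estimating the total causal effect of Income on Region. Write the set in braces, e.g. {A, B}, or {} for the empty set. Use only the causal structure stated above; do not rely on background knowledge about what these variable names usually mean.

{Ability}

Variables eligible for adjustment (non-descendants of Income, excluding Income and Region): {Ability, Education, Experience}.
Backdoor paths from Income to Region:
  P1: Income <- Ability -> UnionMember <- Education -> Tenure -> Region
  P2: Income <- Ability -> UnionMember <- Experience -> ParentIncome <- Tenure -> Region
  P3: Income <- Ability -> UnionMember -> Tenure -> Region
  P4: Income <- Ability -> Region
The empty set is not sufficient: P3 (Income <- Ability -> UnionMember -> Tenure -> Region) has no collider blocking it and no conditioned non-collider, so it is open.
Try {Ability}:
  P1: blocked at fork node Ability ∈ conditioning set.
  P2: blocked at fork node Ability ∈ conditioning set.
  P3: blocked at fork node Ability ∈ conditioning set.
  P4: blocked at fork node Ability ∈ conditioning set.
{Ability} contains no descendant of Income and blocks every backdoor path.
No other singleton works — e.g. {Education} leaves P3 open — so {Ability} is the unique smallest valid adjustment set.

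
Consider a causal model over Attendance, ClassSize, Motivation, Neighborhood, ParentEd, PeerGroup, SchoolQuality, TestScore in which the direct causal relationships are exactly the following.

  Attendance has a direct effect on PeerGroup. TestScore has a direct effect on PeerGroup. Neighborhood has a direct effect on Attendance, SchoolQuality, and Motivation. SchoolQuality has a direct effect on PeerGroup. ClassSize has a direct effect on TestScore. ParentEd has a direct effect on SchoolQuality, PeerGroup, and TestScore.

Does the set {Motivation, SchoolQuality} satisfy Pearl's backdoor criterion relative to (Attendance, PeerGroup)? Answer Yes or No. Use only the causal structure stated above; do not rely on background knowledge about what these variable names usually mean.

Backdoor paths from Attendance to PeerGroup (paths whose first edge points into Attendance):
  P1: Attendance <- Neighborhood -> SchoolQuality <- ParentEd -> TestScore -> PeerGroup
  P2: Attendance <- Neighborhood -> SchoolQuality <- ParentEd -> PeerGroup
  P3: Attendance <- Neighborhood -> SchoolQuality -> PeerGroup
Condition 1 (no descendant of Attendance in the set): holds — descendants of Attendance are {PeerGroup}; none are in {Motivation, SchoolQuality}.
Condition 2 (every backdoor path blocked by {Motivation, SchoolQuality}):
  P1: open — collider(s) SchoolQuality are conditioned on (or have a conditioned descendant) and no non-collider on the path is in the set.
  P2: open — collider(s) SchoolQuality are conditioned on (or have a conditioned descendant) and no non-collider on the path is in the set.
  P3: blocked at chain node SchoolQuality ∈ conditioning set.
{Motivation, SchoolQuality} does not satisfy the backdoor criterion.

No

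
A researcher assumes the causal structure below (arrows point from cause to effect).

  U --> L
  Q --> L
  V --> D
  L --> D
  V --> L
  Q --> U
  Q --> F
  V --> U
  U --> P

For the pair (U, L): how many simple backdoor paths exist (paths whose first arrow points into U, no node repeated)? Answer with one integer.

A backdoor path from U to L is any simple undirected path whose first edge points into U (i.e. leaves U via a parent).
Parents of U: {Q, V}.
Enumerating:
  P1: U <- V -> L
  P2: U <- V -> D <- L
  P3: U <- Q -> L
That exhausts the simple backdoor paths. Count: 3.

3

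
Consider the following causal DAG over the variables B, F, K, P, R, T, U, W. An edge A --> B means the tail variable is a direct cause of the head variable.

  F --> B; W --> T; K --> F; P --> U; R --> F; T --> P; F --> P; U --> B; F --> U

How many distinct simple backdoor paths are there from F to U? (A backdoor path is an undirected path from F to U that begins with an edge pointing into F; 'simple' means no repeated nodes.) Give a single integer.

0

A backdoor path from F to U is any simple undirected path whose first edge points into F (i.e. leaves F via a parent).
Parents of F: {K, R}.
No simple path from any parent of F reaches U without revisiting F, so there are no backdoor paths.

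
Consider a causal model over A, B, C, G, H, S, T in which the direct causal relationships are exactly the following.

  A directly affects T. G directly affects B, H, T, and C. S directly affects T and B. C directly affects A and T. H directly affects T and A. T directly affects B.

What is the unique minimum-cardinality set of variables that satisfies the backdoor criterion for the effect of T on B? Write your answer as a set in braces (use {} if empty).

{G, S}

Variables eligible for adjustment (non-descendants of T, excluding T and B): {A, C, G, H, S}.
Backdoor paths from T to B:
  P1: T <- G -> B
  P2: T <- C <- G -> B
  P3: T <- C -> A <- H <- G -> B
  P4: T <- H <- G -> B
  P5: T <- H -> A <- C <- G -> B
  P6: T <- A <- C <- G -> B
  P7: T <- A <- H <- G -> B
  P8: T <- S -> B
The empty set is not sufficient: P1 (T <- G -> B) has no collider blocking it and no conditioned non-collider, so it is open.
Try {G, S}:
  P1: blocked at fork node G ∈ conditioning set.
  P2: blocked at fork node G ∈ conditioning set.
  P3: blocked at collider A (neither it nor any descendant is in the conditioning set).
  P4: blocked at fork node G ∈ conditioning set.
  P5: blocked at collider A (neither it nor any descendant is in the conditioning set).
  P6: blocked at fork node G ∈ conditioning set.
  P7: blocked at fork node G ∈ conditioning set.
  P8: blocked at fork node S ∈ conditioning set.
{G, S} contains no descendant of T and blocks every backdoor path.
Every element of {G, S} is needed (dropping G leaves P1 open; dropping S leaves P8 open), so no proper subset is valid.
Among all size-2 subsets of the eligible variables, only {G, S} blocks every backdoor path, so it is the unique smallest valid adjustment set.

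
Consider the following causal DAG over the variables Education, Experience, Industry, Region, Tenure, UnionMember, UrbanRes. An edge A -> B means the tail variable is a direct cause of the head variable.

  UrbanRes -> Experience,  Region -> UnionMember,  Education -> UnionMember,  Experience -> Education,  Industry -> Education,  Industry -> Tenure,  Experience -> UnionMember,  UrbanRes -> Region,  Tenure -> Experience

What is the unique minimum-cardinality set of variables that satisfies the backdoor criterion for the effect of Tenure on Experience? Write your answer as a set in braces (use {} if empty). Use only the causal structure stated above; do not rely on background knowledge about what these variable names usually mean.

Variables eligible for adjustment (non-descendants of Tenure, excluding Tenure and Experience): {Industry, Region, UrbanRes}.
Backdoor paths from Tenure to Experience:
  P1: Tenure <- Industry -> Education <- Experience
  P2: Tenure <- Industry -> Education -> UnionMember <- Region <- UrbanRes -> Experience
  P3: Tenure <- Industry -> Education -> UnionMember <- Experience
Each backdoor path contains an unconditioned collider, so every path is already blocked with the empty conditioning set:
  P1: blocked at collider Education (neither it nor any descendant is in the conditioning set).
  P2: blocked at collider UnionMember (neither it nor any descendant is in the conditioning set).
  P3: blocked at collider UnionMember (neither it nor any descendant is in the conditioning set).
The empty set is therefore the unique smallest valid set.

{}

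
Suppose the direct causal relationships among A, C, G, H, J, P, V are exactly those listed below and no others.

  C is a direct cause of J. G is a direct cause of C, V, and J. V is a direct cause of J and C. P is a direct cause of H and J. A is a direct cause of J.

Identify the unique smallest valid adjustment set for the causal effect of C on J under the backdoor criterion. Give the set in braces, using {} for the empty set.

{G, V}

Variables eligible for adjustment (non-descendants of C, excluding C and J): {A, G, H, P, V}.
Backdoor paths from C to J:
  P1: C <- G -> V -> J
  P2: C <- G -> J
  P3: C <- V <- G -> J
  P4: C <- V -> J
The empty set is not sufficient: P1 (C <- G -> V -> J) has no collider blocking it and no conditioned non-collider, so it is open.
Try {G, V}:
  P1: blocked at fork node G ∈ conditioning set.
  P2: blocked at fork node G ∈ conditioning set.
  P3: blocked at chain node V ∈ conditioning set.
  P4: blocked at fork node V ∈ conditioning set.
{G, V} contains no descendant of C and blocks every backdoor path.
Every element of {G, V} is needed (dropping G leaves P2 open; dropping V leaves P4 open), so no proper subset is valid.
Among all size-2 subsets of the eligible variables, only {G, V} blocks every backdoor path, so it is the unique smallest valid adjustment set.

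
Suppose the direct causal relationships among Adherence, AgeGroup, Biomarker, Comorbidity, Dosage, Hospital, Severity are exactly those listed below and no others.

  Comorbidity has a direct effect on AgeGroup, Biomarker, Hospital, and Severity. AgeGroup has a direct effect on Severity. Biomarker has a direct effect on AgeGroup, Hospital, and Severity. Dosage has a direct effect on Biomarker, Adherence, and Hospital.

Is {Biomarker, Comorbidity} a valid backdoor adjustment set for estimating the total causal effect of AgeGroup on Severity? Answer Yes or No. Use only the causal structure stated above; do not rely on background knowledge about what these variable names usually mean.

Yes

Backdoor paths from AgeGroup to Severity (paths whose first edge points into AgeGroup):
  P1: AgeGroup <- Comorbidity -> Biomarker -> Severity
  P2: AgeGroup <- Comorbidity -> Hospital <- Dosage -> Biomarker -> Severity
  P3: AgeGroup <- Comorbidity -> Hospital <- Biomarker -> Severity
  P4: AgeGroup <- Comorbidity -> Severity
  P5: AgeGroup <- Biomarker <- Comorbidity -> Severity
  P6: AgeGroup <- Biomarker <- Dosage -> Hospital <- Comorbidity -> Severity
  P7: AgeGroup <- Biomarker -> Hospital <- Comorbidity -> Severity
  P8: AgeGroup <- Biomarker -> Severity
Condition 1 (no descendant of AgeGroup in the set): holds — descendants of AgeGroup are {Severity}; none are in {Biomarker, Comorbidity}.
Condition 2 (every backdoor path blocked by {Biomarker, Comorbidity}):
  P1: blocked at fork node Comorbidity ∈ conditioning set.
  P2: blocked at fork node Comorbidity ∈ conditioning set.
  P3: blocked at fork node Comorbidity ∈ conditioning set.
  P4: blocked at fork node Comorbidity ∈ conditioning set.
  P5: blocked at chain node Biomarker ∈ conditioning set.
  P6: blocked at chain node Biomarker ∈ conditioning set.
  P7: blocked at fork node Biomarker ∈ conditioning set.
  P8: blocked at fork node Biomarker ∈ conditioning set.
{Biomarker, Comorbidity} satisfies the backdoor criterion.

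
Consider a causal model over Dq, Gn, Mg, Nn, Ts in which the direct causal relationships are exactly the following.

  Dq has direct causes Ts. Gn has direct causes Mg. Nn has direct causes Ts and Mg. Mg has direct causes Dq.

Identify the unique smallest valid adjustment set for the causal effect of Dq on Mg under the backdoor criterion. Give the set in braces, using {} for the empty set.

Variables eligible for adjustment (non-descendants of Dq, excluding Dq and Mg): {Ts}.
Backdoor paths from Dq to Mg:
  P1: Dq <- Ts -> Nn <- Mg
Each backdoor path contains an unconditioned collider, so every path is already blocked with the empty conditioning set:
  P1: blocked at collider Nn (neither it nor any descendant is in the conditioning set).
The empty set is therefore the unique smallest valid set.

{}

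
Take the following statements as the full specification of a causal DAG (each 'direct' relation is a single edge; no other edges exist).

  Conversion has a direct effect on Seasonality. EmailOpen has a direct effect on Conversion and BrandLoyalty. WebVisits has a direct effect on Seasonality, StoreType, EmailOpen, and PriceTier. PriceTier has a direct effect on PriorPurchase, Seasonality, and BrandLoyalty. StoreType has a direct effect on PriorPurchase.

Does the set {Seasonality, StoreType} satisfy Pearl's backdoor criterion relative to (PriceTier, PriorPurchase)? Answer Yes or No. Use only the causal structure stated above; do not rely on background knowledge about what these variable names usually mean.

No

Backdoor paths from PriceTier to PriorPurchase (paths whose first edge points into PriceTier):
  P1: PriceTier <- WebVisits -> StoreType -> PriorPurchase
Condition 1 (no descendant of PriceTier in the set): FAILS — Seasonality is a descendant of PriceTier.
Condition 2 (every backdoor path blocked by {Seasonality, StoreType}):
  P1: blocked at chain node StoreType ∈ conditioning set.
{Seasonality, StoreType} does not satisfy the backdoor criterion.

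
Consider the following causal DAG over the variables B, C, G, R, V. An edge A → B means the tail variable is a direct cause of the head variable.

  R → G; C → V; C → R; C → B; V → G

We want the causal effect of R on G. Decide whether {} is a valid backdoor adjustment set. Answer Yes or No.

No

Backdoor paths from R to G (paths whose first edge points into R):
  P1: R <- C -> V -> G
Condition 1 (no descendant of R in the set): holds — descendants of R are {G}; none are in {}.
Condition 2 (every backdoor path blocked by {}):
  P1: open — no interior node is in the conditioning set.
{} does not satisfy the backdoor criterion.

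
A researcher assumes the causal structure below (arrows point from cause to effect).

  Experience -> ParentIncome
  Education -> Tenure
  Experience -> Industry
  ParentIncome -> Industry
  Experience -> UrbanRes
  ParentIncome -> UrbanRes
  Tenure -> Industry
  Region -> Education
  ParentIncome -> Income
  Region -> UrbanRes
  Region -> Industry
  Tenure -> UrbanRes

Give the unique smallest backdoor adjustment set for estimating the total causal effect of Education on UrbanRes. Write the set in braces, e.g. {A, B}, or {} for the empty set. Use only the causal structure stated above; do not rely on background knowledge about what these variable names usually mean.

Variables eligible for adjustment (non-descendants of Education, excluding Education and UrbanRes): {Experience, Income, ParentIncome, Region}.
Backdoor paths from Education to UrbanRes:
  P1: Education <- Region -> UrbanRes
  P2: Education <- Region -> Industry <- Experience -> ParentIncome -> UrbanRes
  P3: Education <- Region -> Industry <- Experience -> UrbanRes
  P4: Education <- Region -> Industry <- ParentIncome <- Experience -> UrbanRes
  P5: Education <- Region -> Industry <- ParentIncome -> UrbanRes
  P6: Education <- Region -> Industry <- Tenure -> UrbanRes
The empty set is not sufficient: P1 (Education <- Region -> UrbanRes) has no collider blocking it and no conditioned non-collider, so it is open.
Try {Region}:
  P1: blocked at fork node Region ∈ conditioning set.
  P2: blocked at fork node Region ∈ conditioning set.
  P3: blocked at fork node Region ∈ conditioning set.
  P4: blocked at fork node Region ∈ conditioning set.
  P5: blocked at fork node Region ∈ conditioning set.
  P6: blocked at fork node Region ∈ conditioning set.
{Region} contains no descendant of Education and blocks every backdoor path.
No other singleton works — e.g. {Experience} leaves P1 open — so {Region} is the unique smallest valid adjustment set.

{Region}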